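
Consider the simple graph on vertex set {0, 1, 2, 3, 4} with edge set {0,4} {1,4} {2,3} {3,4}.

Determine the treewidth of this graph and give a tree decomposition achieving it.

The largest bag has 2 vertices, giving width 1; this decomposition certifies tw(G) ≤ 1. Since G has at least one edge (e.g. 3–4), it is not an edgeless graph, so tw(G) ≥ 1. Combining the bounds, tw(G) = 1.

Treewidth 1.
Bags: B1 = {3, 4}  B2 = {1, 4}  B3 = {0, 4}  B4 = {2, 3}
Tree: B1–B2, B2–B3, B1–B4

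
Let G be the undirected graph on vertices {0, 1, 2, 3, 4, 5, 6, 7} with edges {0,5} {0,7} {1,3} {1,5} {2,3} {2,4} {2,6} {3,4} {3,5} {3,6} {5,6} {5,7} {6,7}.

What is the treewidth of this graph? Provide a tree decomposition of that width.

Each bag holds 3 vertices, so the decomposition has width 2, which upper-bounds the treewidth. On the other hand G contains the 3-clique {0, 5, 7}. A clique must lie in a single bag of any decomposition, so no decomposition can have width below 2. Hence tw(G) = 2 exactly.

Treewidth 2.
One optimal decomposition is:
Bags: B1 = {3, 5, 6}  B2 = {5, 6, 7}  B3 = {2, 3, 6}  B4 = {2, 3, 4}  B5 = {0, 5, 7}  B6 = {1, 3, 5}
Tree: B1–B2, B1–B3, B3–B4, B2–B5, B1–B6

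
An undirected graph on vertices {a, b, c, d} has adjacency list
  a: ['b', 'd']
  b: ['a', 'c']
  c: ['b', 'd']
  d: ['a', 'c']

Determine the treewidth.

2

A width-2 tree decomposition is:
Bags: B1 = {b, c, d}  B2 = {a, b, d}
Tree: B1–B2
Every bag has size at most 3, so the width is 3 − 1 = 2 and tw(G) ≤ 2. The edges b–c–d–a–b form a cycle, so G is not a tree and its treewidth is at least 2. The upper and lower bounds meet at 2, so that is the treewidth.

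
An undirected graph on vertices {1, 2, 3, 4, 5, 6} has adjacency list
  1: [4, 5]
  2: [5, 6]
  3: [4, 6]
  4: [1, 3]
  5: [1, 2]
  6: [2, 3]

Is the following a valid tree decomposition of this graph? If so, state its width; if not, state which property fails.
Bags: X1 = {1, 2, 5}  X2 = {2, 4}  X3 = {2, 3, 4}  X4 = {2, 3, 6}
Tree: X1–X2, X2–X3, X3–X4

A tree decomposition must satisfy three properties: every vertex lies in some bag; for every edge, both endpoints lie together in some bag; and for every vertex, the bags containing it form a connected subtree. Here edge (1,4) lies in no bag, so the decomposition is invalid.

No — edge (1,4) lies in no bag.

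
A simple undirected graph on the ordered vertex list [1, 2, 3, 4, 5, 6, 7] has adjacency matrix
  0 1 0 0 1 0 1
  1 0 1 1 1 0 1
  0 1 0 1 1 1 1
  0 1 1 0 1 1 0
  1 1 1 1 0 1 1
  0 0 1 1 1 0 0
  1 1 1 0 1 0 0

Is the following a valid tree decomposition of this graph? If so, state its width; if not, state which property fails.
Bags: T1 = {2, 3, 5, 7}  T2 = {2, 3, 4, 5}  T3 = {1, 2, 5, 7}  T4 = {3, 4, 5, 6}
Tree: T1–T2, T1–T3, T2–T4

Yes; width 3.

Every vertex of G appears in some bag (union = {1, 2, 3, 4, 5, 6, 7}); every edge is covered by a bag; and for each vertex v the set of bags containing v is connected in the bag tree. The decomposition is therefore valid. The largest bag has 4 vertices, so the width is 3.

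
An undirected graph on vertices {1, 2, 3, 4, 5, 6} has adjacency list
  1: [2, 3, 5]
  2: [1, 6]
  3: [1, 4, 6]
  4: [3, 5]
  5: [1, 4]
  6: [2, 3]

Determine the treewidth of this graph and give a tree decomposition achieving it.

Every bag has size at most 3, so the width is 3 − 1 = 2 and tw(G) ≤ 2. For the lower bound, G contains the cycle 5–4–3–1–5, so G is not a forest; only forests have treewidth ≤ 1, hence tw(G) ≥ 2. Combining the bounds, tw(G) = 2.

Treewidth 2.
One such decomposition:
Bags: B1 = {1, 4, 5}  B2 = {1, 3, 4}  B3 = {1, 2, 3}  B4 = {2, 3, 6}
Tree: B1–B2, B2–B3, B3–B4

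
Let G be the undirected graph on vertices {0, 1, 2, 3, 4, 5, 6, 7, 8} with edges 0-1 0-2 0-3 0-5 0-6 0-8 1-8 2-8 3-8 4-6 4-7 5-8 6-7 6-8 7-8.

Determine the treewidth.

2

A width-2 tree decomposition is:
Bags: B1 = {0, 6, 8}  B2 = {0, 2, 8}  B3 = {6, 7, 8}  B4 = {0, 3, 8}  B5 = {4, 6, 7}  B6 = {0, 1, 8}  B7 = {0, 5, 8}
Tree: B1–B2, B1–B3, B1–B4, B3–B5, B4–B6, B6–B7
The largest bag has 3 vertices, giving width 2; this decomposition certifies tw(G) ≤ 2. Conversely, {0, 1, 8} is a clique of size 3, and the vertices of any clique must share a bag in every tree decomposition; so some bag has ≥ 3 vertices and tw(G) ≥ 2. Hence tw(G) = 2 exactly.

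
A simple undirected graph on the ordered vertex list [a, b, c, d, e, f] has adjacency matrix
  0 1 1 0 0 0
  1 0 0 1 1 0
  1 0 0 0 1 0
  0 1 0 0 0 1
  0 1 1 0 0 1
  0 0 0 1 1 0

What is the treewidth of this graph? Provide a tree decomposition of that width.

The largest bag has 3 vertices, giving width 2; this decomposition certifies tw(G) ≤ 2. Since a–c–e–b–a is a cycle in G, G is not acyclic. Forests are exactly the graphs of treewidth ≤ 1, so tw(G) ≥ 2. Therefore the treewidth is 2.

Treewidth 2.
One optimal decomposition is:
Bags: B1 = {a, b, c}  B2 = {b, c, e}  B3 = {b, d, e}  B4 = {d, e, f}
Tree: B1–B2, B2–B3, B3–B4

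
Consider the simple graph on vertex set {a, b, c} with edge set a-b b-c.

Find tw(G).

A width-1 tree decomposition is:
Bags: B1 = {a, b}  B2 = {b, c}
Tree: B1–B2
The largest bag has 2 vertices, giving width 1; this decomposition certifies tw(G) ≤ 1. G has an edge, so its treewidth is at least 1. The upper and lower bounds meet at 1, so that is the treewidth.

1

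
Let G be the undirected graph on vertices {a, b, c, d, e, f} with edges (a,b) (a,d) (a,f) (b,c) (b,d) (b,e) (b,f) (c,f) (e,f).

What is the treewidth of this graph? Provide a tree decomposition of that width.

Treewidth 2.
One optimal decomposition is:
Bags: B1 = {b, c, f}  B2 = {a, b, f}  B3 = {a, b, d}  B4 = {b, e, f}
Tree: B1–B2, B2–B3, B1–B4

Each bag holds 3 vertices, so the decomposition has width 2, which upper-bounds the treewidth. On the other hand G contains the 3-clique {a, b, d}. A clique must lie in a single bag of any decomposition, so no decomposition can have width below 2. Therefore the treewidth is 2.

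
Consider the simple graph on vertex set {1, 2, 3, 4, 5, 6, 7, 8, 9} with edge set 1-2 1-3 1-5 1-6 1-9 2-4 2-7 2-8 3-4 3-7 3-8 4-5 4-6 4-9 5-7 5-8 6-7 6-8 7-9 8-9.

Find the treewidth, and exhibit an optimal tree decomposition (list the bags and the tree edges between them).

Treewidth 4.
One optimal decomposition is:
Bags: B1 = {1, 4, 6, 7, 8}  B2 = {1, 4, 7, 8, 9}  B3 = {1, 3, 4, 7, 8}  B4 = {1, 2, 4, 7, 8}  B5 = {1, 4, 5, 7, 8}
Tree: B1–B2, B2–B3, B3–B4, B4–B5

Each bag holds 5 vertices, so the decomposition has width 4, which upper-bounds the treewidth. For the lower bound: the 5 vertex sets {4,6}, {1,9}, {3,7}, {8}, {2} are disjoint, each induces a connected subgraph, and every pair is joined by at least one edge of G. Contracting each set to a single vertex therefore yields K_{5} as a minor, and since treewidth is minor-monotone, tw(G) ≥ tw(K_{5}) = 4. The upper and lower bounds meet at 4, so that is the treewidth.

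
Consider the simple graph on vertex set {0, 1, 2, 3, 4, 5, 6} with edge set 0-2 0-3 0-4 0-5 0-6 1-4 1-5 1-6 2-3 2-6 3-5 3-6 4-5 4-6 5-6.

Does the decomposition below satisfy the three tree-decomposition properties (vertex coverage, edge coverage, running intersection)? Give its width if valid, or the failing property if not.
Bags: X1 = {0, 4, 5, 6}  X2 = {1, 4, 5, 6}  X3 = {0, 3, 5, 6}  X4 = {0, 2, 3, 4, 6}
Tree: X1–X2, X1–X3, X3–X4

No — bags containing vertex 4 are not connected in the tree.

A tree decomposition must satisfy three properties: every vertex lies in some bag; for every edge, both endpoints lie together in some bag; and for every vertex, the bags containing it form a connected subtree. Here bags containing vertex 4 are not connected in the tree, so the decomposition is invalid.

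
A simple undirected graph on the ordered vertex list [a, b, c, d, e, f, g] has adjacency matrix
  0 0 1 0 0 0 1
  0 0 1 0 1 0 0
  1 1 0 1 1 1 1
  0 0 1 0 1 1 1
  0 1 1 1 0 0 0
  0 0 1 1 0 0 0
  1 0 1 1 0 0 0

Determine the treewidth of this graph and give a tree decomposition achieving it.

Treewidth 2.
Bags: B1 = {c, d, e}  B2 = {c, d, g}  B3 = {a, c, g}  B4 = {b, c, e}  B5 = {c, d, f}
Tree: B1–B2, B2–B3, B1–B4, B2–B5

Every bag has size at most 3, so the width is 3 − 1 = 2 and tw(G) ≤ 2. Conversely, {c, d, g} is a clique of size 3, and the vertices of any clique must share a bag in every tree decomposition; so some bag has ≥ 3 vertices and tw(G) ≥ 2. Therefore the treewidth is 2.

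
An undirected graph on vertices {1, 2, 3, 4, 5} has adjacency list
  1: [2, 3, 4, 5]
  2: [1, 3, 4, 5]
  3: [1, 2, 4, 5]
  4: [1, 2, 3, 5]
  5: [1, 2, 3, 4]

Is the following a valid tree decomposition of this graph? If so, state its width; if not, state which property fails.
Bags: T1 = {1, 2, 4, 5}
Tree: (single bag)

No — vertex 3 appears in no bag.

A tree decomposition must satisfy three properties: every vertex lies in some bag; for every edge, both endpoints lie together in some bag; and for every vertex, the bags containing it form a connected subtree. Here vertex 3 appears in no bag, so the decomposition is invalid.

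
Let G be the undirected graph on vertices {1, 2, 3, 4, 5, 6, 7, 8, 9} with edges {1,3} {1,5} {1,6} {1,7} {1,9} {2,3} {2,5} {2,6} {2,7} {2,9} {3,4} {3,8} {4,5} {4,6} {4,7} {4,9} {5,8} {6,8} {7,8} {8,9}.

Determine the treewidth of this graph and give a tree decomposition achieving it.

Every bag has size at most 5, so the width is 5 − 1 = 4 and tw(G) ≤ 4. For the lower bound: the 5 vertex sets {3,4}, {2,5}, {1,7}, {8}, {6} are disjoint, each induces a connected subgraph, and every pair is joined by at least one edge of G. Contracting each set to a single vertex therefore yields K_{5} as a minor, and since treewidth is minor-monotone, tw(G) ≥ tw(K_{5}) = 4. Hence tw(G) = 4 exactly.

Treewidth 4.
One such decomposition:
Bags: B1 = {1, 2, 3, 4, 8}  B2 = {1, 2, 4, 5, 8}  B3 = {1, 2, 4, 7, 8}  B4 = {1, 2, 4, 6, 8}  B5 = {1, 2, 4, 8, 9}
Tree: B1–B2, B2–B3, B3–B4, B4–B5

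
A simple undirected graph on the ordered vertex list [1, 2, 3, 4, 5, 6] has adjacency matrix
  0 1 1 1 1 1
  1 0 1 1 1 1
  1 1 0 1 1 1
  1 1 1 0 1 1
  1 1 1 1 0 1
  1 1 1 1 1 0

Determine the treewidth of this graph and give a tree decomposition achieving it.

A single bag containing all 6 vertices is trivially a valid decomposition of width 5. For the lower bound, the 6 vertices {1, 2, 3, 4, 5, 6} are pairwise adjacent, and any tree decomposition puts a clique entirely inside one bag — forcing width ≥ 5. Therefore the treewidth is 5.

Treewidth 5.
One optimal decomposition is:
Bags: B1 = {1, 2, 3, 4, 5, 6}
Tree: (single bag)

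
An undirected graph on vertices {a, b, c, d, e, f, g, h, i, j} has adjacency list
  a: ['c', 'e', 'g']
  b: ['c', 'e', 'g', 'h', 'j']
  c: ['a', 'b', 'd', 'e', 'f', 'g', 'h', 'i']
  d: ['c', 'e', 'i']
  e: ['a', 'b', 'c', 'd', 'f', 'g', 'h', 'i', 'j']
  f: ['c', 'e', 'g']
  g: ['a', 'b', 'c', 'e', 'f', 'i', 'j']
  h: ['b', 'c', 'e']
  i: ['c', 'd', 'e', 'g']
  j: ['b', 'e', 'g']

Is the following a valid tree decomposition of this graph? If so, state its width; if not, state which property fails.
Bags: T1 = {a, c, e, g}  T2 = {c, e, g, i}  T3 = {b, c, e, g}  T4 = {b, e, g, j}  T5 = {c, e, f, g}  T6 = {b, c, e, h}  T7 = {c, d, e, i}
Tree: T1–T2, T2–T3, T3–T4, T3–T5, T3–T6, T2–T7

Yes; width 3.

Every vertex of G appears in some bag (union = {a, b, c, d, e, f, g, h, i, j}); every edge is covered by a bag; and for each vertex v the set of bags containing v is connected in the bag tree. The decomposition is therefore valid. The largest bag has 4 vertices, so the width is 3.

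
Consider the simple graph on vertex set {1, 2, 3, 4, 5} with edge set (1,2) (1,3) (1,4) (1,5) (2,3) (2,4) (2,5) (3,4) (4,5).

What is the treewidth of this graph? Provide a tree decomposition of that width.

The largest bag has 4 vertices, giving width 3; this decomposition certifies tw(G) ≤ 3. For the lower bound, the 4 vertices {1, 2, 3, 4} are pairwise adjacent, and any tree decomposition puts a clique entirely inside one bag — forcing width ≥ 3. The upper and lower bounds meet at 3, so that is the treewidth.

Treewidth 3.
One optimal decomposition is:
Bags: B1 = {1, 2, 4, 5}  B2 = {1, 2, 3, 4}
Tree: B1–B2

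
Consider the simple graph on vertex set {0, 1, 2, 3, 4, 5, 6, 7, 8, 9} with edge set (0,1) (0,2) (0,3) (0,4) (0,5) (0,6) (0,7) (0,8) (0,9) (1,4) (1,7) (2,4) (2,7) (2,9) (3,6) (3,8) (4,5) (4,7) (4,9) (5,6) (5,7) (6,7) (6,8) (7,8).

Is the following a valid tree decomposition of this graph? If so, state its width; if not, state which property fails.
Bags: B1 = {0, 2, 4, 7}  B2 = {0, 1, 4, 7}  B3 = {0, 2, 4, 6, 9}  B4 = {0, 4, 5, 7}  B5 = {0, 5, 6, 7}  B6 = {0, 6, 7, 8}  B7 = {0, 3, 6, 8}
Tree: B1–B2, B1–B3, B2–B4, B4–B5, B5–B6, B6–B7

No — bags containing vertex 6 are not connected in the tree.

A tree decomposition must satisfy three properties: every vertex lies in some bag; for every edge, both endpoints lie together in some bag; and for every vertex, the bags containing it form a connected subtree. Here bags containing vertex 6 are not connected in the tree, so the decomposition is invalid.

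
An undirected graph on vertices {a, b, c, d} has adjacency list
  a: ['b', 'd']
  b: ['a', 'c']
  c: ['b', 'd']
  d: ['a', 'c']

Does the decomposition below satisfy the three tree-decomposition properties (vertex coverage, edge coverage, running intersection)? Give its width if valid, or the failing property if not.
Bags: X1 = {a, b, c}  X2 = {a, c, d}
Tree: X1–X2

Yes; width 2.

Every vertex of G appears in some bag (union = {a, b, c, d}); every edge is covered by a bag; and for each vertex v the set of bags containing v is connected in the bag tree. The decomposition is therefore valid. The largest bag has 3 vertices, so the width is 2.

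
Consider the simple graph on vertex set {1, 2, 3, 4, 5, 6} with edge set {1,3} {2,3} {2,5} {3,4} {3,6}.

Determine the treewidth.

1

A width-1 tree decomposition is:
Bags: B1 = {2, 3}  B2 = {3, 4}  B3 = {3, 6}  B4 = {2, 5}  B5 = {1, 3}
Tree: B1–B2, B2–B3, B1–B4, B1–B5
The largest bag has 2 vertices, giving width 1; this decomposition certifies tw(G) ≤ 1. G has an edge, so its treewidth is at least 1. Therefore the treewidth is 1.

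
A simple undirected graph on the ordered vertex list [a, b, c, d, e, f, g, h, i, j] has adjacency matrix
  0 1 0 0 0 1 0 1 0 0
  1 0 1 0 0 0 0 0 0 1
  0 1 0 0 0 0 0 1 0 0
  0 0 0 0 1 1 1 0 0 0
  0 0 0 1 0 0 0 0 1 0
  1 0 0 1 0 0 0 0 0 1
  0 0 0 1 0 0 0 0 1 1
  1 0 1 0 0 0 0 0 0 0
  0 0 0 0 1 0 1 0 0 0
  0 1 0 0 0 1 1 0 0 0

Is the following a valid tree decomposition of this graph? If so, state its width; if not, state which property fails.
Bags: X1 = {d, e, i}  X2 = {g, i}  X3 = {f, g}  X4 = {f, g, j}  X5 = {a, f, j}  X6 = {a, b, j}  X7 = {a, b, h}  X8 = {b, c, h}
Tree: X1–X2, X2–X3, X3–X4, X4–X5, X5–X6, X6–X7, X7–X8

No — edge (d,g) lies in no bag.

A tree decomposition must satisfy three properties: every vertex lies in some bag; for every edge, both endpoints lie together in some bag; and for every vertex, the bags containing it form a connected subtree. Here edge (d,g) lies in no bag, so the decomposition is invalid.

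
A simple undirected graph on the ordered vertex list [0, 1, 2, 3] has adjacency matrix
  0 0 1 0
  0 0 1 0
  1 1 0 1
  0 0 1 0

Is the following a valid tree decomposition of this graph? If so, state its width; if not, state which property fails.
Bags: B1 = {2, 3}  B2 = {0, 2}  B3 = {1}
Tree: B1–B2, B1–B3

No — edge (2,1) lies in no bag.

A tree decomposition must satisfy three properties: every vertex lies in some bag; for every edge, both endpoints lie together in some bag; and for every vertex, the bags containing it form a connected subtree. Here edge (2,1) lies in no bag, so the decomposition is invalid.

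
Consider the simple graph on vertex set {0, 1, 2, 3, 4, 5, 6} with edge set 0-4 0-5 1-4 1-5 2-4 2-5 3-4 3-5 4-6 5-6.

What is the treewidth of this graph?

A width-2 tree decomposition is:
Bags: B1 = {2, 4, 5}  B2 = {1, 4, 5}  B3 = {4, 5, 6}  B4 = {3, 4, 5}  B5 = {0, 4, 5}
Tree: B1–B2, B2–B3, B3–B4, B4–B5
Every bag has size at most 3, so the width is 3 − 1 = 2 and tw(G) ≤ 2. Since 5–2–4–1–5 is a cycle in G, G is not acyclic. Forests are exactly the graphs of treewidth ≤ 1, so tw(G) ≥ 2. Hence tw(G) = 2 exactly.

2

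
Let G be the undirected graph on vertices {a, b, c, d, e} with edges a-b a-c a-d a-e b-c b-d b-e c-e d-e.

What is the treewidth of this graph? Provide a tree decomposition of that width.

Treewidth 3.
Bags: B1 = {a, b, c, e}  B2 = {a, b, d, e}
Tree: B1–B2

Each bag holds 4 vertices, so the decomposition has width 3, which upper-bounds the treewidth. Conversely, {a, b, d, e} is a clique of size 4, and the vertices of any clique must share a bag in every tree decomposition; so some bag has ≥ 4 vertices and tw(G) ≥ 3. Therefore the treewidth is 3.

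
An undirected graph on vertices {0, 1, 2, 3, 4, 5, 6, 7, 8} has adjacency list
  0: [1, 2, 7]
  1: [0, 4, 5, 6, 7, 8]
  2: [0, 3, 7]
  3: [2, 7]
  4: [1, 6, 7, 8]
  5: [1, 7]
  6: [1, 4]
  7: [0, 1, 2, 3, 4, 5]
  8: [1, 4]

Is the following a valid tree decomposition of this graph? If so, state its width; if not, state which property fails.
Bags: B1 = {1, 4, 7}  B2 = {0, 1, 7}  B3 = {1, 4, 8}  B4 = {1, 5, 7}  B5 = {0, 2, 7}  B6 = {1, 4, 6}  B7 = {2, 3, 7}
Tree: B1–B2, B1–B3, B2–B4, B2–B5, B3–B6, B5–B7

Yes; width 2.

Vertex coverage: the bags together contain {0, 1, 2, 3, 4, 5, 6, 7, 8}, the full vertex set. Edge coverage: each edge of G has both endpoints in at least one bag. Running intersection: for every vertex, the bags containing it form a connected subtree. All three properties hold, so this is a valid tree decomposition of width max|bag| − 1 = 2, and hence tw(G) ≤ 2.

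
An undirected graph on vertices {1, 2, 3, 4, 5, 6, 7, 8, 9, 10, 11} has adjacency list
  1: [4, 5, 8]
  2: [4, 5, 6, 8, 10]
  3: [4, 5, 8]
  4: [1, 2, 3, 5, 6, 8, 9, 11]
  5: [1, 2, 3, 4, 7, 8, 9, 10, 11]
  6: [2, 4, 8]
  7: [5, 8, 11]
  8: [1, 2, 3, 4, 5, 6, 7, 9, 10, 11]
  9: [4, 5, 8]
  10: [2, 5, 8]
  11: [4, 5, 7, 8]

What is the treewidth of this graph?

A width-3 tree decomposition is:
Bags: B1 = {1, 4, 5, 8}  B2 = {4, 5, 8, 11}  B3 = {5, 7, 8, 11}  B4 = {3, 4, 5, 8}  B5 = {2, 4, 5, 8}  B6 = {2, 4, 6, 8}  B7 = {4, 5, 8, 9}  B8 = {2, 5, 8, 10}
Tree: B1–B2, B2–B3, B1–B4, B2–B5, B5–B6, B2–B7, B5–B8
Every bag has size at most 4, so the width is 4 − 1 = 3 and tw(G) ≤ 3. For the lower bound, the 4 vertices {2, 5, 8, 10} are pairwise adjacent, and any tree decomposition puts a clique entirely inside one bag — forcing width ≥ 3. The upper and lower bounds meet at 3, so that is the treewidth.

3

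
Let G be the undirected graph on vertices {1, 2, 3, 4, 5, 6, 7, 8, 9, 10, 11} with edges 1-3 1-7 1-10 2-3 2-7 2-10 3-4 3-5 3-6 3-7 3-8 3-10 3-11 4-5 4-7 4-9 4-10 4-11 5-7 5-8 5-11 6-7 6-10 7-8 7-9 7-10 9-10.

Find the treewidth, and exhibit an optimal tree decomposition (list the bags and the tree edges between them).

The largest bag has 4 vertices, giving width 3; this decomposition certifies tw(G) ≤ 3. Conversely, {4, 7, 9, 10} is a clique of size 4, and the vertices of any clique must share a bag in every tree decomposition; so some bag has ≥ 4 vertices and tw(G) ≥ 3. Therefore the treewidth is 3.

Treewidth 3.
One such decomposition:
Bags: B1 = {3, 4, 7, 10}  B2 = {2, 3, 7, 10}  B3 = {3, 4, 5, 7}  B4 = {3, 5, 7, 8}  B5 = {3, 4, 5, 11}  B6 = {1, 3, 7, 10}  B7 = {4, 7, 9, 10}  B8 = {3, 6, 7, 10}
Tree: B1–B2, B1–B3, B3–B4, B3–B5, B2–B6, B1–B7, B2–B8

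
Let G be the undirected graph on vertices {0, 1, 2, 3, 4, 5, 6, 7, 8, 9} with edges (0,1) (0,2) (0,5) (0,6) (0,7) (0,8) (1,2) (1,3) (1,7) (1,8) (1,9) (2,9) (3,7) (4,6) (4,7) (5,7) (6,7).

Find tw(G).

2

A width-2 tree decomposition is:
Bags: B1 = {1, 2, 9}  B2 = {0, 1, 2}  B3 = {0, 1, 8}  B4 = {0, 1, 7}  B5 = {0, 6, 7}  B6 = {4, 6, 7}  B7 = {1, 3, 7}  B8 = {0, 5, 7}
Tree: B1–B2, B2–B3, B2–B4, B4–B5, B5–B6, B4–B7, B5–B8
Every bag has size at most 3, so the width is 3 − 1 = 2 and tw(G) ≤ 2. Conversely, {0, 1, 8} is a clique of size 3, and the vertices of any clique must share a bag in every tree decomposition; so some bag has ≥ 3 vertices and tw(G) ≥ 2. Therefore the treewidth is 2.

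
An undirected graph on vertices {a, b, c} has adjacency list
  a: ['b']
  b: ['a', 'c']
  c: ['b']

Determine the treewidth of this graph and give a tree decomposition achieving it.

The largest bag has 2 vertices, giving width 1; this decomposition certifies tw(G) ≤ 1. Any graph with an edge has treewidth ≥ 1, and G has the edge c–b. Hence tw(G) = 1 exactly.

Treewidth 1.
One such decomposition:
Bags: B1 = {b, c}  B2 = {a, b}
Tree: B1–B2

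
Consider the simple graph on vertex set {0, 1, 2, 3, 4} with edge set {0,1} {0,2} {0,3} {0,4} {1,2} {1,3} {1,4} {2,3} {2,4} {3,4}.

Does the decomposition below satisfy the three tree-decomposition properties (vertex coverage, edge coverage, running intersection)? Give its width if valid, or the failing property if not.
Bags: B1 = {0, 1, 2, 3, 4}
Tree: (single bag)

Checking the three conditions: (i) the bags cover all of {0, 1, 2, 3, 4}; (ii) for each edge, some bag contains both endpoints; (iii) the bags containing any fixed vertex form a subtree. All hold, so the decomposition is valid with width 5 − 1 = 4.

Yes; width 4.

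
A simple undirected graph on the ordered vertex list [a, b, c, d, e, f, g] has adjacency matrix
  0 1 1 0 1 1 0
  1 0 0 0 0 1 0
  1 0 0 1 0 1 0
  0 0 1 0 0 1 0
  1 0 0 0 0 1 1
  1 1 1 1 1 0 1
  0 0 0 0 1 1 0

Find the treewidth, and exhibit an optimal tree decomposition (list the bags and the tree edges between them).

Treewidth 2.
Bags: B1 = {e, f, g}  B2 = {a, e, f}  B3 = {a, c, f}  B4 = {a, b, f}  B5 = {c, d, f}
Tree: B1–B2, B2–B3, B2–B4, B3–B5

Every bag has size at most 3, so the width is 3 − 1 = 2 and tw(G) ≤ 2. On the other hand G contains the 3-clique {c, d, f}. A clique must lie in a single bag of any decomposition, so no decomposition can have width below 2. Hence tw(G) = 2 exactly.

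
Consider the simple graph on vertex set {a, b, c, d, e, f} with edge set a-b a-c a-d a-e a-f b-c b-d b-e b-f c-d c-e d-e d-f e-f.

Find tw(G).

A width-4 tree decomposition is:
Bags: B1 = {a, b, c, d, e}  B2 = {a, b, d, e, f}
Tree: B1–B2
The largest bag has 5 vertices, giving width 4; this decomposition certifies tw(G) ≤ 4. For the lower bound, the 5 vertices {a, b, c, d, e} are pairwise adjacent, and any tree decomposition puts a clique entirely inside one bag — forcing width ≥ 4. The upper and lower bounds meet at 4, so that is the treewidth.

4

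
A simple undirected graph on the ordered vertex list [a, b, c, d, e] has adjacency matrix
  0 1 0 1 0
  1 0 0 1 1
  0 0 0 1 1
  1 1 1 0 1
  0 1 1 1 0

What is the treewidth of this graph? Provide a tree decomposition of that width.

Treewidth 2.
One optimal decomposition is:
Bags: B1 = {b, d, e}  B2 = {a, b, d}  B3 = {c, d, e}
Tree: B1–B2, B1–B3

The largest bag has 3 vertices, giving width 2; this decomposition certifies tw(G) ≤ 2. On the other hand G contains the 3-clique {c, d, e}. A clique must lie in a single bag of any decomposition, so no decomposition can have width below 2. Hence tw(G) = 2 exactly.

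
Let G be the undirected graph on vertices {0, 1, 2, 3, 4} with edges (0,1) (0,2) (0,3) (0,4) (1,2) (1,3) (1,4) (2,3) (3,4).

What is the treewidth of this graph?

A width-3 tree decomposition is:
Bags: B1 = {0, 1, 3, 4}  B2 = {0, 1, 2, 3}
Tree: B1–B2
Every bag has size at most 4, so the width is 4 − 1 = 3 and tw(G) ≤ 3. Conversely, {0, 1, 2, 3} is a clique of size 4, and the vertices of any clique must share a bag in every tree decomposition; so some bag has ≥ 4 vertices and tw(G) ≥ 3. Combining the bounds, tw(G) = 3.

3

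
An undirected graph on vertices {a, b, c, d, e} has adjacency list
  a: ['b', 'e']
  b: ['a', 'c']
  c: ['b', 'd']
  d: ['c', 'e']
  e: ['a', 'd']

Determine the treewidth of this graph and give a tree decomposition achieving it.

Every bag has size at most 3, so the width is 3 − 1 = 2 and tw(G) ≤ 2. Since b–c–d–e–a–b is a cycle in G, G is not acyclic. Forests are exactly the graphs of treewidth ≤ 1, so tw(G) ≥ 2. Therefore the treewidth is 2.

Treewidth 2.
One optimal decomposition is:
Bags: B1 = {b, c, d}  B2 = {b, d, e}  B3 = {a, b, e}
Tree: B1–B2, B2–B3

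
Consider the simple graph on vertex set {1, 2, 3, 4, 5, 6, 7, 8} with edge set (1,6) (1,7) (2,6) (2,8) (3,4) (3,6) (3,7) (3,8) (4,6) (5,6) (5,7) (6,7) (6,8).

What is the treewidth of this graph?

2

A width-2 tree decomposition is:
Bags: B1 = {2, 6, 8}  B2 = {3, 6, 8}  B3 = {3, 6, 7}  B4 = {3, 4, 6}  B5 = {5, 6, 7}  B6 = {1, 6, 7}
Tree: B1–B2, B2–B3, B2–B4, B3–B5, B3–B6
The largest bag has 3 vertices, giving width 2; this decomposition certifies tw(G) ≤ 2. Conversely, {1, 6, 7} is a clique of size 3, and the vertices of any clique must share a bag in every tree decomposition; so some bag has ≥ 3 vertices and tw(G) ≥ 2. The upper and lower bounds meet at 2, so that is the treewidth.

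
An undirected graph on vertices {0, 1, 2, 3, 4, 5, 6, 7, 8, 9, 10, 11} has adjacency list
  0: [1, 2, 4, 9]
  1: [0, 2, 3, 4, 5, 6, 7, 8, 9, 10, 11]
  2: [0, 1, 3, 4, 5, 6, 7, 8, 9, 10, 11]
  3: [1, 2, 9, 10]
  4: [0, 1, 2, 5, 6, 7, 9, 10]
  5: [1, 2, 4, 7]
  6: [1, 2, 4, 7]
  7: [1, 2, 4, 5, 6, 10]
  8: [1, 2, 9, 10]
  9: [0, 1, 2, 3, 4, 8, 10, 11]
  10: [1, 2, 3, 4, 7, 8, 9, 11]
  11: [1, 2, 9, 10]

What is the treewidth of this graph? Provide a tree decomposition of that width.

Treewidth 4.
One such decomposition:
Bags: B1 = {1, 2, 4, 7, 10}  B2 = {1, 2, 4, 9, 10}  B3 = {1, 2, 9, 10, 11}  B4 = {1, 2, 8, 9, 10}  B5 = {0, 1, 2, 4, 9}  B6 = {1, 2, 4, 5, 7}  B7 = {1, 2, 4, 6, 7}  B8 = {1, 2, 3, 9, 10}
Tree: B1–B2, B2–B3, B3–B4, B2–B5, B1–B6, B1–B7, B3–B8

Each bag holds 5 vertices, so the decomposition has width 4, which upper-bounds the treewidth. For the lower bound, the 5 vertices {1, 2, 8, 9, 10} are pairwise adjacent, and any tree decomposition puts a clique entirely inside one bag — forcing width ≥ 4. Combining the bounds, tw(G) = 4.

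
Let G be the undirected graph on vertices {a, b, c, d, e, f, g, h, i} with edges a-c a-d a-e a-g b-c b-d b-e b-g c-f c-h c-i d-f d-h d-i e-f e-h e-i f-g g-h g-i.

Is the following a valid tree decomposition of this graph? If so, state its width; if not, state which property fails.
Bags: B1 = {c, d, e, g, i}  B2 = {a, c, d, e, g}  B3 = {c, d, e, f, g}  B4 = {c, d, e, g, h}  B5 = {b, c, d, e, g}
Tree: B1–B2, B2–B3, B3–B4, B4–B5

Yes; width 4.

Every vertex of G appears in some bag (union = {a, b, c, d, e, f, g, h, i}); every edge is covered by a bag; and for each vertex v the set of bags containing v is connected in the bag tree. The decomposition is therefore valid. The largest bag has 5 vertices, so the width is 4.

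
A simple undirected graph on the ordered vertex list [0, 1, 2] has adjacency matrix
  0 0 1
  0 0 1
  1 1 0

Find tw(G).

A width-1 tree decomposition is:
Bags: B1 = {0, 2}  B2 = {1, 2}
Tree: B1–B2
Each bag holds 2 vertices, so the decomposition has width 1, which upper-bounds the treewidth. Since G has at least one edge (e.g. 0–2), it is not an edgeless graph, so tw(G) ≥ 1. Hence tw(G) = 1 exactly.

1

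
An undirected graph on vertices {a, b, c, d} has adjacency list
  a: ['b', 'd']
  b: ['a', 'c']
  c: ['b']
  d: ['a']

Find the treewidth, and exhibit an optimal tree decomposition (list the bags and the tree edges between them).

Treewidth 1.
One optimal decomposition is:
Bags: B1 = {a, d}  B2 = {a, b}  B3 = {b, c}
Tree: B1–B2, B2–B3

Every bag has size at most 2, so the width is 2 − 1 = 1 and tw(G) ≤ 1. Since G has at least one edge (e.g. d–a), it is not an edgeless graph, so tw(G) ≥ 1. Hence tw(G) = 1 exactly.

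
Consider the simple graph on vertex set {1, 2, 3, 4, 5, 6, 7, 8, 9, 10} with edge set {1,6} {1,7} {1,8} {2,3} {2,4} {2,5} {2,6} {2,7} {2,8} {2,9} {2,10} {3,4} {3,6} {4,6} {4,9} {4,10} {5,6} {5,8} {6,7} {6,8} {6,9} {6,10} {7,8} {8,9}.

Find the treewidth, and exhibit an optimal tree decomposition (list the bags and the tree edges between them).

Treewidth 3.
One such decomposition:
Bags: B1 = {1, 6, 7, 8}  B2 = {2, 6, 7, 8}  B3 = {2, 5, 6, 8}  B4 = {2, 6, 8, 9}  B5 = {2, 4, 6, 9}  B6 = {2, 3, 4, 6}  B7 = {2, 4, 6, 10}
Tree: B1–B2, B2–B3, B3–B4, B4–B5, B5–B6, B6–B7

Each bag holds 4 vertices, so the decomposition has width 3, which upper-bounds the treewidth. On the other hand G contains the 4-clique {1, 6, 7, 8}. A clique must lie in a single bag of any decomposition, so no decomposition can have width below 3. Therefore the treewidth is 3.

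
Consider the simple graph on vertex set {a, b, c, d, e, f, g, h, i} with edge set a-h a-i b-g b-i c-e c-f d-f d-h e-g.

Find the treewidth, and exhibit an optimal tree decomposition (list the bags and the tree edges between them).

The largest bag has 3 vertices, giving width 2; this decomposition certifies tw(G) ≤ 2. Since e–c–f–d–h–a–i–b–g–e is a cycle in G, G is not acyclic. Forests are exactly the graphs of treewidth ≤ 1, so tw(G) ≥ 2. Hence tw(G) = 2 exactly.

Treewidth 2.
One optimal decomposition is:
Bags: B1 = {c, e, f}  B2 = {d, e, f}  B3 = {d, e, h}  B4 = {a, e, h}  B5 = {a, e, i}  B6 = {b, e, i}  B7 = {b, e, g}
Tree: B1–B2, B2–B3, B3–B4, B4–B5, B5–B6, B6–B7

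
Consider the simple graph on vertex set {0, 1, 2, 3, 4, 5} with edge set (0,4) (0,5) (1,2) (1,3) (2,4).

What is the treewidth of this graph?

A width-1 tree decomposition is:
Bags: B1 = {1, 3}  B2 = {1, 2}  B3 = {2, 4}  B4 = {0, 4}  B5 = {0, 5}
Tree: B1–B2, B2–B3, B3–B4, B4–B5
The largest bag has 2 vertices, giving width 1; this decomposition certifies tw(G) ≤ 1. G has an edge, so its treewidth is at least 1. Therefore the treewidth is 1.

1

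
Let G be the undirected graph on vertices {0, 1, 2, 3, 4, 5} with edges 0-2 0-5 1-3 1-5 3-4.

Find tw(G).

1

A width-1 tree decomposition is:
Bags: B1 = {0, 2}  B2 = {0, 5}  B3 = {1, 5}  B4 = {1, 3}  B5 = {3, 4}
Tree: B1–B2, B2–B3, B3–B4, B4–B5
Each bag holds 2 vertices, so the decomposition has width 1, which upper-bounds the treewidth. Since G has at least one edge (e.g. 2–0), it is not an edgeless graph, so tw(G) ≥ 1. The upper and lower bounds meet at 1, so that is the treewidth.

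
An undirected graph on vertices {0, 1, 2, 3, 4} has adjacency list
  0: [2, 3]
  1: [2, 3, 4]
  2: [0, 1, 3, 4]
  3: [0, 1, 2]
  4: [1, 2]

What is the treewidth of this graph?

2

A width-2 tree decomposition is:
Bags: B1 = {0, 2, 3}  B2 = {1, 2, 3}  B3 = {1, 2, 4}
Tree: B1–B2, B2–B3
Each bag holds 3 vertices, so the decomposition has width 2, which upper-bounds the treewidth. For the lower bound, the 3 vertices {0, 2, 3} are pairwise adjacent, and any tree decomposition puts a clique entirely inside one bag — forcing width ≥ 2. Combining the bounds, tw(G) = 2.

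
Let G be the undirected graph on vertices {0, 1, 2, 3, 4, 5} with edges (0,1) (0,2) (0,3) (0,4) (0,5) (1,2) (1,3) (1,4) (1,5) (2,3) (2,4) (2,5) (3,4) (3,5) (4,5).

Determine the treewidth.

A width-5 tree decomposition is:
Bags: B1 = {0, 1, 2, 3, 4, 5}
Tree: (single bag)
A single bag containing all 6 vertices is trivially a valid decomposition of width 5. On the other hand G contains the 6-clique {0, 1, 2, 3, 4, 5}. A clique must lie in a single bag of any decomposition, so no decomposition can have width below 5. The upper and lower bounds meet at 5, so that is the treewidth.

5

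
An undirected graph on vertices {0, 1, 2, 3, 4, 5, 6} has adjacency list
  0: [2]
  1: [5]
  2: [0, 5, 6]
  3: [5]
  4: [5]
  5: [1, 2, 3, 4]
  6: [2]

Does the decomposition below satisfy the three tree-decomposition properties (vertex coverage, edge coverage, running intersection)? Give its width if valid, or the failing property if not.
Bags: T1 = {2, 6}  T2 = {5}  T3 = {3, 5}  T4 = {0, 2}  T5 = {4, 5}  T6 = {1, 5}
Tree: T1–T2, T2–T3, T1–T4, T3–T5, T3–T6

A tree decomposition must satisfy three properties: every vertex lies in some bag; for every edge, both endpoints lie together in some bag; and for every vertex, the bags containing it form a connected subtree. Here edge (2,5) lies in no bag, so the decomposition is invalid.

No — edge (2,5) lies in no bag.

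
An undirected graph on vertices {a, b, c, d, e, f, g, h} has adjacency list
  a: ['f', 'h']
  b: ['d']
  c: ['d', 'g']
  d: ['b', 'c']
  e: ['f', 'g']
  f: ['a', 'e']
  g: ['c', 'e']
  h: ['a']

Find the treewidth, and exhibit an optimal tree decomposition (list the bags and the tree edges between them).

Treewidth 1.
One such decomposition:
Bags: B1 = {a, h}  B2 = {a, f}  B3 = {e, f}  B4 = {e, g}  B5 = {c, g}  B6 = {c, d}  B7 = {b, d}
Tree: B1–B2, B2–B3, B3–B4, B4–B5, B5–B6, B6–B7

The largest bag has 2 vertices, giving width 1; this decomposition certifies tw(G) ≤ 1. Since G has at least one edge (e.g. h–a), it is not an edgeless graph, so tw(G) ≥ 1. The upper and lower bounds meet at 1, so that is the treewidth.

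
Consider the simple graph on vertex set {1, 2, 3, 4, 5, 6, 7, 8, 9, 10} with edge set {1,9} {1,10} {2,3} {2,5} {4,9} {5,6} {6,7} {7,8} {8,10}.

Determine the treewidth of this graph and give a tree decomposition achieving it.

Treewidth 1.
One such decomposition:
Bags: B1 = {2, 3}  B2 = {2, 5}  B3 = {5, 6}  B4 = {6, 7}  B5 = {7, 8}  B6 = {8, 10}  B7 = {1, 10}  B8 = {1, 9}  B9 = {4, 9}
Tree: B1–B2, B2–B3, B3–B4, B4–B5, B5–B6, B6–B7, B7–B8, B8–B9

Every bag has size at most 2, so the width is 2 − 1 = 1 and tw(G) ≤ 1. G has an edge, so its treewidth is at least 1. The upper and lower bounds meet at 1, so that is the treewidth.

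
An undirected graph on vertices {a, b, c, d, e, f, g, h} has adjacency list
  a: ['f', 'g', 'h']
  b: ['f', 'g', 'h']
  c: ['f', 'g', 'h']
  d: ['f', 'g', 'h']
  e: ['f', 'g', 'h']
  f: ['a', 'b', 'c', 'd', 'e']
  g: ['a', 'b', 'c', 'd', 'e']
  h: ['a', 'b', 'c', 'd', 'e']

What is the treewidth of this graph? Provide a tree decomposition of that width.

Treewidth 3.
One such decomposition:
Bags: B1 = {d, f, g, h}  B2 = {e, f, g, h}  B3 = {b, f, g, h}  B4 = {a, f, g, h}  B5 = {c, f, g, h}
Tree: B1–B2, B2–B3, B3–B4, B4–B5

Every bag has size at most 4, so the width is 4 − 1 = 3 and tw(G) ≤ 3. For the lower bound: the 4 vertex sets {d,h}, {e,f}, {g}, {b} are disjoint, each induces a connected subgraph, and every pair is joined by at least one edge of G. Contracting each set to a single vertex therefore yields K_{4} as a minor, and since treewidth is minor-monotone, tw(G) ≥ tw(K_{4}) = 3. The upper and lower bounds meet at 3, so that is the treewidth.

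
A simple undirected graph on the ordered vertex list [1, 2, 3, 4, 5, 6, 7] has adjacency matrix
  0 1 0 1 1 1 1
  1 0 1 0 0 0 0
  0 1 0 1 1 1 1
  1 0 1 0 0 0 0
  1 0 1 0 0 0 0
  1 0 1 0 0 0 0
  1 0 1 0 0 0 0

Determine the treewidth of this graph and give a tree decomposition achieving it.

Treewidth 2.
One optimal decomposition is:
Bags: B1 = {1, 3, 4}  B2 = {1, 3, 6}  B3 = {1, 3, 5}  B4 = {1, 3, 7}  B5 = {1, 2, 3}
Tree: B1–B2, B2–B3, B3–B4, B4–B5

The largest bag has 3 vertices, giving width 2; this decomposition certifies tw(G) ≤ 2. For the lower bound, G contains the cycle 3–4–1–6–3, so G is not a forest; only forests have treewidth ≤ 1, hence tw(G) ≥ 2. Hence tw(G) = 2 exactly.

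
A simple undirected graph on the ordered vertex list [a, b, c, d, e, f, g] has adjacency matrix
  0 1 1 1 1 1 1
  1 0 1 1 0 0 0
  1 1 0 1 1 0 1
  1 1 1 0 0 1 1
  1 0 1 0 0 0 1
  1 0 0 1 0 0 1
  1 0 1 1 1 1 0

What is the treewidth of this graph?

A width-3 tree decomposition is:
Bags: B1 = {a, b, c, d}  B2 = {a, c, d, g}  B3 = {a, d, f, g}  B4 = {a, c, e, g}
Tree: B1–B2, B2–B3, B2–B4
Each bag holds 4 vertices, so the decomposition has width 3, which upper-bounds the treewidth. On the other hand G contains the 4-clique {a, c, d, g}. A clique must lie in a single bag of any decomposition, so no decomposition can have width below 3. The upper and lower bounds meet at 3, so that is the treewidth.

3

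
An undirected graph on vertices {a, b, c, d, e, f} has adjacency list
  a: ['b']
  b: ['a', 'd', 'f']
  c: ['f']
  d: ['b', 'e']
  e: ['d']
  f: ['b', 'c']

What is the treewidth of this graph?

1

A width-1 tree decomposition is:
Bags: B1 = {b, d}  B2 = {a, b}  B3 = {b, f}  B4 = {d, e}  B5 = {c, f}
Tree: B1–B2, B1–B3, B1–B4, B3–B5
The largest bag has 2 vertices, giving width 1; this decomposition certifies tw(G) ≤ 1. G has an edge, so its treewidth is at least 1. Therefore the treewidth is 1.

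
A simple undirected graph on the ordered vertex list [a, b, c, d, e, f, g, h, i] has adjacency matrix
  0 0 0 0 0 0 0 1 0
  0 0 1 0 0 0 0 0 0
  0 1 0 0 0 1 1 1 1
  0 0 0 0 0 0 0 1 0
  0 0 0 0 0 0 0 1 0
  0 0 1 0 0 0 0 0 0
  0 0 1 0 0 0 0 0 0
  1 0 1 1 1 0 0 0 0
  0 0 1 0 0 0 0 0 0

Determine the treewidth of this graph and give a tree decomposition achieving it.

Treewidth 1.
Bags: B1 = {c, i}  B2 = {b, c}  B3 = {c, f}  B4 = {c, h}  B5 = {e, h}  B6 = {c, g}  B7 = {d, h}  B8 = {a, h}
Tree: B1–B2, B1–B3, B1–B4, B4–B5, B1–B6, B4–B7, B5–B8

The largest bag has 2 vertices, giving width 1; this decomposition certifies tw(G) ≤ 1. Since G has at least one edge (e.g. c–i), it is not an edgeless graph, so tw(G) ≥ 1. Therefore the treewidth is 1.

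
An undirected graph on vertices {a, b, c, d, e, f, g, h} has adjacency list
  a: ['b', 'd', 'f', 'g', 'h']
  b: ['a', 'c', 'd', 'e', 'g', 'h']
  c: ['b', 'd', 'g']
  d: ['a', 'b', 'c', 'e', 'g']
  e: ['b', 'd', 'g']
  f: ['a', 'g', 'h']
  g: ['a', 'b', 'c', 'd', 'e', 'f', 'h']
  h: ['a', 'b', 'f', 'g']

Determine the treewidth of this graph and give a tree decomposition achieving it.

Each bag holds 4 vertices, so the decomposition has width 3, which upper-bounds the treewidth. On the other hand G contains the 4-clique {a, f, g, h}. A clique must lie in a single bag of any decomposition, so no decomposition can have width below 3. Hence tw(G) = 3 exactly.

Treewidth 3.
One optimal decomposition is:
Bags: B1 = {a, b, d, g}  B2 = {a, b, g, h}  B3 = {b, d, e, g}  B4 = {b, c, d, g}  B5 = {a, f, g, h}
Tree: B1–B2, B1–B3, B3–B4, B2–B5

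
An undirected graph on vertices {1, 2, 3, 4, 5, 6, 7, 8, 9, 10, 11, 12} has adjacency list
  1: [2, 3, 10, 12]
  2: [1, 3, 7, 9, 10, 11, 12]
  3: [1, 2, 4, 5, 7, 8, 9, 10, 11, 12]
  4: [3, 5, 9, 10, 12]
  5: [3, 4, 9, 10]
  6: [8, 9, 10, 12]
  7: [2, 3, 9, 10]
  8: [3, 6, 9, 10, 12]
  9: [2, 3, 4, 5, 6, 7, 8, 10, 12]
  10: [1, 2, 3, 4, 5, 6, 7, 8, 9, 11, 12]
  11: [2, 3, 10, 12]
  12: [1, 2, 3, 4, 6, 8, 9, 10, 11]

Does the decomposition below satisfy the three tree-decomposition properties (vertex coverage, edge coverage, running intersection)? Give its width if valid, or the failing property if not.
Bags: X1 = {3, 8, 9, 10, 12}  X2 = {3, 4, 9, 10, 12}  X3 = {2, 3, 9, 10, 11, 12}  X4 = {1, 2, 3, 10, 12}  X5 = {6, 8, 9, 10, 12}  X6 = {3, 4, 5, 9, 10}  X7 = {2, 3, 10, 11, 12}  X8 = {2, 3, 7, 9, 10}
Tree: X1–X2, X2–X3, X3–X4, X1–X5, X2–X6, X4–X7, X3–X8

No — bags containing vertex 11 are not connected in the tree.

A tree decomposition must satisfy three properties: every vertex lies in some bag; for every edge, both endpoints lie together in some bag; and for every vertex, the bags containing it form a connected subtree. Here bags containing vertex 11 are not connected in the tree, so the decomposition is invalid.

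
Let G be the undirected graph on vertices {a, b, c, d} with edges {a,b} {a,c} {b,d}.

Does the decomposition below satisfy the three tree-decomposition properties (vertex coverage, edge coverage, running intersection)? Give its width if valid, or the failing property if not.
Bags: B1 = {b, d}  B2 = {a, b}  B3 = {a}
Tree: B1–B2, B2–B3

A tree decomposition must satisfy three properties: every vertex lies in some bag; for every edge, both endpoints lie together in some bag; and for every vertex, the bags containing it form a connected subtree. Here vertex c appears in no bag, so the decomposition is invalid.

No — vertex c appears in no bag.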